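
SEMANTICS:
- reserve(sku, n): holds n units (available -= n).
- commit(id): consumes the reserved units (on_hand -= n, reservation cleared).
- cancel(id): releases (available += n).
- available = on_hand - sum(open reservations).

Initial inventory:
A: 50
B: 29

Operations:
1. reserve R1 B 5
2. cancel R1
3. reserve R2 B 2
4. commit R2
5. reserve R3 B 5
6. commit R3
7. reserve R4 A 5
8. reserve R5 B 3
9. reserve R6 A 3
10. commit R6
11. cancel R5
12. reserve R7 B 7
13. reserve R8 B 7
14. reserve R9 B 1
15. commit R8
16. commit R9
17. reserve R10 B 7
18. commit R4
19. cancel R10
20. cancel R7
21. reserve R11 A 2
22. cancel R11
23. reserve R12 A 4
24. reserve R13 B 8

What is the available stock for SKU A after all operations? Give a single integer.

Step 1: reserve R1 B 5 -> on_hand[A=50 B=29] avail[A=50 B=24] open={R1}
Step 2: cancel R1 -> on_hand[A=50 B=29] avail[A=50 B=29] open={}
Step 3: reserve R2 B 2 -> on_hand[A=50 B=29] avail[A=50 B=27] open={R2}
Step 4: commit R2 -> on_hand[A=50 B=27] avail[A=50 B=27] open={}
Step 5: reserve R3 B 5 -> on_hand[A=50 B=27] avail[A=50 B=22] open={R3}
Step 6: commit R3 -> on_hand[A=50 B=22] avail[A=50 B=22] open={}
Step 7: reserve R4 A 5 -> on_hand[A=50 B=22] avail[A=45 B=22] open={R4}
Step 8: reserve R5 B 3 -> on_hand[A=50 B=22] avail[A=45 B=19] open={R4,R5}
Step 9: reserve R6 A 3 -> on_hand[A=50 B=22] avail[A=42 B=19] open={R4,R5,R6}
Step 10: commit R6 -> on_hand[A=47 B=22] avail[A=42 B=19] open={R4,R5}
Step 11: cancel R5 -> on_hand[A=47 B=22] avail[A=42 B=22] open={R4}
Step 12: reserve R7 B 7 -> on_hand[A=47 B=22] avail[A=42 B=15] open={R4,R7}
Step 13: reserve R8 B 7 -> on_hand[A=47 B=22] avail[A=42 B=8] open={R4,R7,R8}
Step 14: reserve R9 B 1 -> on_hand[A=47 B=22] avail[A=42 B=7] open={R4,R7,R8,R9}
Step 15: commit R8 -> on_hand[A=47 B=15] avail[A=42 B=7] open={R4,R7,R9}
Step 16: commit R9 -> on_hand[A=47 B=14] avail[A=42 B=7] open={R4,R7}
Step 17: reserve R10 B 7 -> on_hand[A=47 B=14] avail[A=42 B=0] open={R10,R4,R7}
Step 18: commit R4 -> on_hand[A=42 B=14] avail[A=42 B=0] open={R10,R7}
Step 19: cancel R10 -> on_hand[A=42 B=14] avail[A=42 B=7] open={R7}
Step 20: cancel R7 -> on_hand[A=42 B=14] avail[A=42 B=14] open={}
Step 21: reserve R11 A 2 -> on_hand[A=42 B=14] avail[A=40 B=14] open={R11}
Step 22: cancel R11 -> on_hand[A=42 B=14] avail[A=42 B=14] open={}
Step 23: reserve R12 A 4 -> on_hand[A=42 B=14] avail[A=38 B=14] open={R12}
Step 24: reserve R13 B 8 -> on_hand[A=42 B=14] avail[A=38 B=6] open={R12,R13}
Final available[A] = 38

Answer: 38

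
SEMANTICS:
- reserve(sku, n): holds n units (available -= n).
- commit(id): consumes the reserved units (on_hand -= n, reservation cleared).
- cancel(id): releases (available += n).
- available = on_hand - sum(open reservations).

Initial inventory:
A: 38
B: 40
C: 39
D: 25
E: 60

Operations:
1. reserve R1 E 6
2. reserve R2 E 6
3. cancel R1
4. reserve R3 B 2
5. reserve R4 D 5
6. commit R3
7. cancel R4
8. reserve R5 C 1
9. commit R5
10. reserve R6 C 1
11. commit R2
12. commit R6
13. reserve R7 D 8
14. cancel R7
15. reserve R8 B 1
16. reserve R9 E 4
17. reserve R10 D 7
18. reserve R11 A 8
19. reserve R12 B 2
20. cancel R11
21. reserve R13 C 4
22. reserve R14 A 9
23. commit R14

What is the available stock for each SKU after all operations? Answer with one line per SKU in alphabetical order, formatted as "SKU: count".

Answer: A: 29
B: 35
C: 33
D: 18
E: 50

Derivation:
Step 1: reserve R1 E 6 -> on_hand[A=38 B=40 C=39 D=25 E=60] avail[A=38 B=40 C=39 D=25 E=54] open={R1}
Step 2: reserve R2 E 6 -> on_hand[A=38 B=40 C=39 D=25 E=60] avail[A=38 B=40 C=39 D=25 E=48] open={R1,R2}
Step 3: cancel R1 -> on_hand[A=38 B=40 C=39 D=25 E=60] avail[A=38 B=40 C=39 D=25 E=54] open={R2}
Step 4: reserve R3 B 2 -> on_hand[A=38 B=40 C=39 D=25 E=60] avail[A=38 B=38 C=39 D=25 E=54] open={R2,R3}
Step 5: reserve R4 D 5 -> on_hand[A=38 B=40 C=39 D=25 E=60] avail[A=38 B=38 C=39 D=20 E=54] open={R2,R3,R4}
Step 6: commit R3 -> on_hand[A=38 B=38 C=39 D=25 E=60] avail[A=38 B=38 C=39 D=20 E=54] open={R2,R4}
Step 7: cancel R4 -> on_hand[A=38 B=38 C=39 D=25 E=60] avail[A=38 B=38 C=39 D=25 E=54] open={R2}
Step 8: reserve R5 C 1 -> on_hand[A=38 B=38 C=39 D=25 E=60] avail[A=38 B=38 C=38 D=25 E=54] open={R2,R5}
Step 9: commit R5 -> on_hand[A=38 B=38 C=38 D=25 E=60] avail[A=38 B=38 C=38 D=25 E=54] open={R2}
Step 10: reserve R6 C 1 -> on_hand[A=38 B=38 C=38 D=25 E=60] avail[A=38 B=38 C=37 D=25 E=54] open={R2,R6}
Step 11: commit R2 -> on_hand[A=38 B=38 C=38 D=25 E=54] avail[A=38 B=38 C=37 D=25 E=54] open={R6}
Step 12: commit R6 -> on_hand[A=38 B=38 C=37 D=25 E=54] avail[A=38 B=38 C=37 D=25 E=54] open={}
Step 13: reserve R7 D 8 -> on_hand[A=38 B=38 C=37 D=25 E=54] avail[A=38 B=38 C=37 D=17 E=54] open={R7}
Step 14: cancel R7 -> on_hand[A=38 B=38 C=37 D=25 E=54] avail[A=38 B=38 C=37 D=25 E=54] open={}
Step 15: reserve R8 B 1 -> on_hand[A=38 B=38 C=37 D=25 E=54] avail[A=38 B=37 C=37 D=25 E=54] open={R8}
Step 16: reserve R9 E 4 -> on_hand[A=38 B=38 C=37 D=25 E=54] avail[A=38 B=37 C=37 D=25 E=50] open={R8,R9}
Step 17: reserve R10 D 7 -> on_hand[A=38 B=38 C=37 D=25 E=54] avail[A=38 B=37 C=37 D=18 E=50] open={R10,R8,R9}
Step 18: reserve R11 A 8 -> on_hand[A=38 B=38 C=37 D=25 E=54] avail[A=30 B=37 C=37 D=18 E=50] open={R10,R11,R8,R9}
Step 19: reserve R12 B 2 -> on_hand[A=38 B=38 C=37 D=25 E=54] avail[A=30 B=35 C=37 D=18 E=50] open={R10,R11,R12,R8,R9}
Step 20: cancel R11 -> on_hand[A=38 B=38 C=37 D=25 E=54] avail[A=38 B=35 C=37 D=18 E=50] open={R10,R12,R8,R9}
Step 21: reserve R13 C 4 -> on_hand[A=38 B=38 C=37 D=25 E=54] avail[A=38 B=35 C=33 D=18 E=50] open={R10,R12,R13,R8,R9}
Step 22: reserve R14 A 9 -> on_hand[A=38 B=38 C=37 D=25 E=54] avail[A=29 B=35 C=33 D=18 E=50] open={R10,R12,R13,R14,R8,R9}
Step 23: commit R14 -> on_hand[A=29 B=38 C=37 D=25 E=54] avail[A=29 B=35 C=33 D=18 E=50] open={R10,R12,R13,R8,R9}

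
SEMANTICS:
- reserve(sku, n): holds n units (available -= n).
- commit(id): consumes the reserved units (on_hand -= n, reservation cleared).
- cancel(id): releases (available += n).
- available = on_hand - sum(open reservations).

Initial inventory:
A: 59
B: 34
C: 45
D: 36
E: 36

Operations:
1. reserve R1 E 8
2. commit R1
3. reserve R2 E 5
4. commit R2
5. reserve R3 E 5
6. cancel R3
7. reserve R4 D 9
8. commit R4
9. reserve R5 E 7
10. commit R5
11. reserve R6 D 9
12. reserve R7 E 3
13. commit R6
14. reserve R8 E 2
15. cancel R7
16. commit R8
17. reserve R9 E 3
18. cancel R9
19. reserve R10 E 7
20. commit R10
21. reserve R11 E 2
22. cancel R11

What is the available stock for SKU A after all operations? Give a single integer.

Answer: 59

Derivation:
Step 1: reserve R1 E 8 -> on_hand[A=59 B=34 C=45 D=36 E=36] avail[A=59 B=34 C=45 D=36 E=28] open={R1}
Step 2: commit R1 -> on_hand[A=59 B=34 C=45 D=36 E=28] avail[A=59 B=34 C=45 D=36 E=28] open={}
Step 3: reserve R2 E 5 -> on_hand[A=59 B=34 C=45 D=36 E=28] avail[A=59 B=34 C=45 D=36 E=23] open={R2}
Step 4: commit R2 -> on_hand[A=59 B=34 C=45 D=36 E=23] avail[A=59 B=34 C=45 D=36 E=23] open={}
Step 5: reserve R3 E 5 -> on_hand[A=59 B=34 C=45 D=36 E=23] avail[A=59 B=34 C=45 D=36 E=18] open={R3}
Step 6: cancel R3 -> on_hand[A=59 B=34 C=45 D=36 E=23] avail[A=59 B=34 C=45 D=36 E=23] open={}
Step 7: reserve R4 D 9 -> on_hand[A=59 B=34 C=45 D=36 E=23] avail[A=59 B=34 C=45 D=27 E=23] open={R4}
Step 8: commit R4 -> on_hand[A=59 B=34 C=45 D=27 E=23] avail[A=59 B=34 C=45 D=27 E=23] open={}
Step 9: reserve R5 E 7 -> on_hand[A=59 B=34 C=45 D=27 E=23] avail[A=59 B=34 C=45 D=27 E=16] open={R5}
Step 10: commit R5 -> on_hand[A=59 B=34 C=45 D=27 E=16] avail[A=59 B=34 C=45 D=27 E=16] open={}
Step 11: reserve R6 D 9 -> on_hand[A=59 B=34 C=45 D=27 E=16] avail[A=59 B=34 C=45 D=18 E=16] open={R6}
Step 12: reserve R7 E 3 -> on_hand[A=59 B=34 C=45 D=27 E=16] avail[A=59 B=34 C=45 D=18 E=13] open={R6,R7}
Step 13: commit R6 -> on_hand[A=59 B=34 C=45 D=18 E=16] avail[A=59 B=34 C=45 D=18 E=13] open={R7}
Step 14: reserve R8 E 2 -> on_hand[A=59 B=34 C=45 D=18 E=16] avail[A=59 B=34 C=45 D=18 E=11] open={R7,R8}
Step 15: cancel R7 -> on_hand[A=59 B=34 C=45 D=18 E=16] avail[A=59 B=34 C=45 D=18 E=14] open={R8}
Step 16: commit R8 -> on_hand[A=59 B=34 C=45 D=18 E=14] avail[A=59 B=34 C=45 D=18 E=14] open={}
Step 17: reserve R9 E 3 -> on_hand[A=59 B=34 C=45 D=18 E=14] avail[A=59 B=34 C=45 D=18 E=11] open={R9}
Step 18: cancel R9 -> on_hand[A=59 B=34 C=45 D=18 E=14] avail[A=59 B=34 C=45 D=18 E=14] open={}
Step 19: reserve R10 E 7 -> on_hand[A=59 B=34 C=45 D=18 E=14] avail[A=59 B=34 C=45 D=18 E=7] open={R10}
Step 20: commit R10 -> on_hand[A=59 B=34 C=45 D=18 E=7] avail[A=59 B=34 C=45 D=18 E=7] open={}
Step 21: reserve R11 E 2 -> on_hand[A=59 B=34 C=45 D=18 E=7] avail[A=59 B=34 C=45 D=18 E=5] open={R11}
Step 22: cancel R11 -> on_hand[A=59 B=34 C=45 D=18 E=7] avail[A=59 B=34 C=45 D=18 E=7] open={}
Final available[A] = 59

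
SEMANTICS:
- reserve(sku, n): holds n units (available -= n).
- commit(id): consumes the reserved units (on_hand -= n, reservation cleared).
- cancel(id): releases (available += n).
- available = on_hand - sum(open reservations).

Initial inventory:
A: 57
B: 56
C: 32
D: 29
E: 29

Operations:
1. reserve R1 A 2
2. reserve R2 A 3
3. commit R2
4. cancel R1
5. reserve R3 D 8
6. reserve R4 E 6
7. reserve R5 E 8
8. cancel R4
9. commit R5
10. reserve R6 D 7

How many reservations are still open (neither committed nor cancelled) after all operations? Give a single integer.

Step 1: reserve R1 A 2 -> on_hand[A=57 B=56 C=32 D=29 E=29] avail[A=55 B=56 C=32 D=29 E=29] open={R1}
Step 2: reserve R2 A 3 -> on_hand[A=57 B=56 C=32 D=29 E=29] avail[A=52 B=56 C=32 D=29 E=29] open={R1,R2}
Step 3: commit R2 -> on_hand[A=54 B=56 C=32 D=29 E=29] avail[A=52 B=56 C=32 D=29 E=29] open={R1}
Step 4: cancel R1 -> on_hand[A=54 B=56 C=32 D=29 E=29] avail[A=54 B=56 C=32 D=29 E=29] open={}
Step 5: reserve R3 D 8 -> on_hand[A=54 B=56 C=32 D=29 E=29] avail[A=54 B=56 C=32 D=21 E=29] open={R3}
Step 6: reserve R4 E 6 -> on_hand[A=54 B=56 C=32 D=29 E=29] avail[A=54 B=56 C=32 D=21 E=23] open={R3,R4}
Step 7: reserve R5 E 8 -> on_hand[A=54 B=56 C=32 D=29 E=29] avail[A=54 B=56 C=32 D=21 E=15] open={R3,R4,R5}
Step 8: cancel R4 -> on_hand[A=54 B=56 C=32 D=29 E=29] avail[A=54 B=56 C=32 D=21 E=21] open={R3,R5}
Step 9: commit R5 -> on_hand[A=54 B=56 C=32 D=29 E=21] avail[A=54 B=56 C=32 D=21 E=21] open={R3}
Step 10: reserve R6 D 7 -> on_hand[A=54 B=56 C=32 D=29 E=21] avail[A=54 B=56 C=32 D=14 E=21] open={R3,R6}
Open reservations: ['R3', 'R6'] -> 2

Answer: 2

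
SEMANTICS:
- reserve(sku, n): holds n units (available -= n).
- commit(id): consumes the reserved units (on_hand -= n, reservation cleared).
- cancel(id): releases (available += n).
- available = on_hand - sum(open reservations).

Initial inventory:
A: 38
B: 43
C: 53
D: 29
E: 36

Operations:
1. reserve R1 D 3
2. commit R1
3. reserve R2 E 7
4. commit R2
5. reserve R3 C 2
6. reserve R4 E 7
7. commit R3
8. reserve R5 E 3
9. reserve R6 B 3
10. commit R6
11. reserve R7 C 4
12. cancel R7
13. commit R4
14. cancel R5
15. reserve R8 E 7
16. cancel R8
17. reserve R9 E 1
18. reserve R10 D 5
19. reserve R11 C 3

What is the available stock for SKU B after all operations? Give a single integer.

Answer: 40

Derivation:
Step 1: reserve R1 D 3 -> on_hand[A=38 B=43 C=53 D=29 E=36] avail[A=38 B=43 C=53 D=26 E=36] open={R1}
Step 2: commit R1 -> on_hand[A=38 B=43 C=53 D=26 E=36] avail[A=38 B=43 C=53 D=26 E=36] open={}
Step 3: reserve R2 E 7 -> on_hand[A=38 B=43 C=53 D=26 E=36] avail[A=38 B=43 C=53 D=26 E=29] open={R2}
Step 4: commit R2 -> on_hand[A=38 B=43 C=53 D=26 E=29] avail[A=38 B=43 C=53 D=26 E=29] open={}
Step 5: reserve R3 C 2 -> on_hand[A=38 B=43 C=53 D=26 E=29] avail[A=38 B=43 C=51 D=26 E=29] open={R3}
Step 6: reserve R4 E 7 -> on_hand[A=38 B=43 C=53 D=26 E=29] avail[A=38 B=43 C=51 D=26 E=22] open={R3,R4}
Step 7: commit R3 -> on_hand[A=38 B=43 C=51 D=26 E=29] avail[A=38 B=43 C=51 D=26 E=22] open={R4}
Step 8: reserve R5 E 3 -> on_hand[A=38 B=43 C=51 D=26 E=29] avail[A=38 B=43 C=51 D=26 E=19] open={R4,R5}
Step 9: reserve R6 B 3 -> on_hand[A=38 B=43 C=51 D=26 E=29] avail[A=38 B=40 C=51 D=26 E=19] open={R4,R5,R6}
Step 10: commit R6 -> on_hand[A=38 B=40 C=51 D=26 E=29] avail[A=38 B=40 C=51 D=26 E=19] open={R4,R5}
Step 11: reserve R7 C 4 -> on_hand[A=38 B=40 C=51 D=26 E=29] avail[A=38 B=40 C=47 D=26 E=19] open={R4,R5,R7}
Step 12: cancel R7 -> on_hand[A=38 B=40 C=51 D=26 E=29] avail[A=38 B=40 C=51 D=26 E=19] open={R4,R5}
Step 13: commit R4 -> on_hand[A=38 B=40 C=51 D=26 E=22] avail[A=38 B=40 C=51 D=26 E=19] open={R5}
Step 14: cancel R5 -> on_hand[A=38 B=40 C=51 D=26 E=22] avail[A=38 B=40 C=51 D=26 E=22] open={}
Step 15: reserve R8 E 7 -> on_hand[A=38 B=40 C=51 D=26 E=22] avail[A=38 B=40 C=51 D=26 E=15] open={R8}
Step 16: cancel R8 -> on_hand[A=38 B=40 C=51 D=26 E=22] avail[A=38 B=40 C=51 D=26 E=22] open={}
Step 17: reserve R9 E 1 -> on_hand[A=38 B=40 C=51 D=26 E=22] avail[A=38 B=40 C=51 D=26 E=21] open={R9}
Step 18: reserve R10 D 5 -> on_hand[A=38 B=40 C=51 D=26 E=22] avail[A=38 B=40 C=51 D=21 E=21] open={R10,R9}
Step 19: reserve R11 C 3 -> on_hand[A=38 B=40 C=51 D=26 E=22] avail[A=38 B=40 C=48 D=21 E=21] open={R10,R11,R9}
Final available[B] = 40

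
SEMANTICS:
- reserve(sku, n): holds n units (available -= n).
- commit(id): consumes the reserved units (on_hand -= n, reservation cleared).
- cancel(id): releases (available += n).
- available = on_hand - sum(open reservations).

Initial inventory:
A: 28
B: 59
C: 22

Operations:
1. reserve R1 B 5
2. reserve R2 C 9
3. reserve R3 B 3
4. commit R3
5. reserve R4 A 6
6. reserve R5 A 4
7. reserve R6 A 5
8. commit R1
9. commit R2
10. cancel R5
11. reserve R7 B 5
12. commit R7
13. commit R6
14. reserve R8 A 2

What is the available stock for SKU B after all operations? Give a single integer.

Step 1: reserve R1 B 5 -> on_hand[A=28 B=59 C=22] avail[A=28 B=54 C=22] open={R1}
Step 2: reserve R2 C 9 -> on_hand[A=28 B=59 C=22] avail[A=28 B=54 C=13] open={R1,R2}
Step 3: reserve R3 B 3 -> on_hand[A=28 B=59 C=22] avail[A=28 B=51 C=13] open={R1,R2,R3}
Step 4: commit R3 -> on_hand[A=28 B=56 C=22] avail[A=28 B=51 C=13] open={R1,R2}
Step 5: reserve R4 A 6 -> on_hand[A=28 B=56 C=22] avail[A=22 B=51 C=13] open={R1,R2,R4}
Step 6: reserve R5 A 4 -> on_hand[A=28 B=56 C=22] avail[A=18 B=51 C=13] open={R1,R2,R4,R5}
Step 7: reserve R6 A 5 -> on_hand[A=28 B=56 C=22] avail[A=13 B=51 C=13] open={R1,R2,R4,R5,R6}
Step 8: commit R1 -> on_hand[A=28 B=51 C=22] avail[A=13 B=51 C=13] open={R2,R4,R5,R6}
Step 9: commit R2 -> on_hand[A=28 B=51 C=13] avail[A=13 B=51 C=13] open={R4,R5,R6}
Step 10: cancel R5 -> on_hand[A=28 B=51 C=13] avail[A=17 B=51 C=13] open={R4,R6}
Step 11: reserve R7 B 5 -> on_hand[A=28 B=51 C=13] avail[A=17 B=46 C=13] open={R4,R6,R7}
Step 12: commit R7 -> on_hand[A=28 B=46 C=13] avail[A=17 B=46 C=13] open={R4,R6}
Step 13: commit R6 -> on_hand[A=23 B=46 C=13] avail[A=17 B=46 C=13] open={R4}
Step 14: reserve R8 A 2 -> on_hand[A=23 B=46 C=13] avail[A=15 B=46 C=13] open={R4,R8}
Final available[B] = 46

Answer: 46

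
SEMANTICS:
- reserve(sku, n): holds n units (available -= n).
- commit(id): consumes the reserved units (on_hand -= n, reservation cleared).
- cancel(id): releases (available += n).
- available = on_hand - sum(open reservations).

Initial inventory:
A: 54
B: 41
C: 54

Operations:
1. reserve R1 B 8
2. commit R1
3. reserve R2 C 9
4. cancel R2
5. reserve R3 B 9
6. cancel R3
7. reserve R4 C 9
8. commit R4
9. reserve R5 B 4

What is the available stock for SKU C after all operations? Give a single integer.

Step 1: reserve R1 B 8 -> on_hand[A=54 B=41 C=54] avail[A=54 B=33 C=54] open={R1}
Step 2: commit R1 -> on_hand[A=54 B=33 C=54] avail[A=54 B=33 C=54] open={}
Step 3: reserve R2 C 9 -> on_hand[A=54 B=33 C=54] avail[A=54 B=33 C=45] open={R2}
Step 4: cancel R2 -> on_hand[A=54 B=33 C=54] avail[A=54 B=33 C=54] open={}
Step 5: reserve R3 B 9 -> on_hand[A=54 B=33 C=54] avail[A=54 B=24 C=54] open={R3}
Step 6: cancel R3 -> on_hand[A=54 B=33 C=54] avail[A=54 B=33 C=54] open={}
Step 7: reserve R4 C 9 -> on_hand[A=54 B=33 C=54] avail[A=54 B=33 C=45] open={R4}
Step 8: commit R4 -> on_hand[A=54 B=33 C=45] avail[A=54 B=33 C=45] open={}
Step 9: reserve R5 B 4 -> on_hand[A=54 B=33 C=45] avail[A=54 B=29 C=45] open={R5}
Final available[C] = 45

Answer: 45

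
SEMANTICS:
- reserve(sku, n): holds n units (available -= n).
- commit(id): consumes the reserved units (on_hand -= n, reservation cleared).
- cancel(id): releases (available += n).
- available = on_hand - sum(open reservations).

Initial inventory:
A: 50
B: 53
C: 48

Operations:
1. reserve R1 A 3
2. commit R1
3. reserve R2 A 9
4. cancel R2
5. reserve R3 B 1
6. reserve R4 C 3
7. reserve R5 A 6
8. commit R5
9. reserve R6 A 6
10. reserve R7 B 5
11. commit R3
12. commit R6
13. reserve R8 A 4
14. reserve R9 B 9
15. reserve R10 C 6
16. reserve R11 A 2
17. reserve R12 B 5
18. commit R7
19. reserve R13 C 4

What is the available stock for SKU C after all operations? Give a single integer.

Answer: 35

Derivation:
Step 1: reserve R1 A 3 -> on_hand[A=50 B=53 C=48] avail[A=47 B=53 C=48] open={R1}
Step 2: commit R1 -> on_hand[A=47 B=53 C=48] avail[A=47 B=53 C=48] open={}
Step 3: reserve R2 A 9 -> on_hand[A=47 B=53 C=48] avail[A=38 B=53 C=48] open={R2}
Step 4: cancel R2 -> on_hand[A=47 B=53 C=48] avail[A=47 B=53 C=48] open={}
Step 5: reserve R3 B 1 -> on_hand[A=47 B=53 C=48] avail[A=47 B=52 C=48] open={R3}
Step 6: reserve R4 C 3 -> on_hand[A=47 B=53 C=48] avail[A=47 B=52 C=45] open={R3,R4}
Step 7: reserve R5 A 6 -> on_hand[A=47 B=53 C=48] avail[A=41 B=52 C=45] open={R3,R4,R5}
Step 8: commit R5 -> on_hand[A=41 B=53 C=48] avail[A=41 B=52 C=45] open={R3,R4}
Step 9: reserve R6 A 6 -> on_hand[A=41 B=53 C=48] avail[A=35 B=52 C=45] open={R3,R4,R6}
Step 10: reserve R7 B 5 -> on_hand[A=41 B=53 C=48] avail[A=35 B=47 C=45] open={R3,R4,R6,R7}
Step 11: commit R3 -> on_hand[A=41 B=52 C=48] avail[A=35 B=47 C=45] open={R4,R6,R7}
Step 12: commit R6 -> on_hand[A=35 B=52 C=48] avail[A=35 B=47 C=45] open={R4,R7}
Step 13: reserve R8 A 4 -> on_hand[A=35 B=52 C=48] avail[A=31 B=47 C=45] open={R4,R7,R8}
Step 14: reserve R9 B 9 -> on_hand[A=35 B=52 C=48] avail[A=31 B=38 C=45] open={R4,R7,R8,R9}
Step 15: reserve R10 C 6 -> on_hand[A=35 B=52 C=48] avail[A=31 B=38 C=39] open={R10,R4,R7,R8,R9}
Step 16: reserve R11 A 2 -> on_hand[A=35 B=52 C=48] avail[A=29 B=38 C=39] open={R10,R11,R4,R7,R8,R9}
Step 17: reserve R12 B 5 -> on_hand[A=35 B=52 C=48] avail[A=29 B=33 C=39] open={R10,R11,R12,R4,R7,R8,R9}
Step 18: commit R7 -> on_hand[A=35 B=47 C=48] avail[A=29 B=33 C=39] open={R10,R11,R12,R4,R8,R9}
Step 19: reserve R13 C 4 -> on_hand[A=35 B=47 C=48] avail[A=29 B=33 C=35] open={R10,R11,R12,R13,R4,R8,R9}
Final available[C] = 35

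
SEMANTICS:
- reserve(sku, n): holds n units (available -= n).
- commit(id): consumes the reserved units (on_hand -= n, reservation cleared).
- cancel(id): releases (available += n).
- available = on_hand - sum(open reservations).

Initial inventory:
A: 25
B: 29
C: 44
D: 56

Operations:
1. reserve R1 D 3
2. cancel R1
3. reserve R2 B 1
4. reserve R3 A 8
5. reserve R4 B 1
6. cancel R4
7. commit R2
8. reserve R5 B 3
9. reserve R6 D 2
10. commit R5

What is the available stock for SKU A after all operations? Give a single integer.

Answer: 17

Derivation:
Step 1: reserve R1 D 3 -> on_hand[A=25 B=29 C=44 D=56] avail[A=25 B=29 C=44 D=53] open={R1}
Step 2: cancel R1 -> on_hand[A=25 B=29 C=44 D=56] avail[A=25 B=29 C=44 D=56] open={}
Step 3: reserve R2 B 1 -> on_hand[A=25 B=29 C=44 D=56] avail[A=25 B=28 C=44 D=56] open={R2}
Step 4: reserve R3 A 8 -> on_hand[A=25 B=29 C=44 D=56] avail[A=17 B=28 C=44 D=56] open={R2,R3}
Step 5: reserve R4 B 1 -> on_hand[A=25 B=29 C=44 D=56] avail[A=17 B=27 C=44 D=56] open={R2,R3,R4}
Step 6: cancel R4 -> on_hand[A=25 B=29 C=44 D=56] avail[A=17 B=28 C=44 D=56] open={R2,R3}
Step 7: commit R2 -> on_hand[A=25 B=28 C=44 D=56] avail[A=17 B=28 C=44 D=56] open={R3}
Step 8: reserve R5 B 3 -> on_hand[A=25 B=28 C=44 D=56] avail[A=17 B=25 C=44 D=56] open={R3,R5}
Step 9: reserve R6 D 2 -> on_hand[A=25 B=28 C=44 D=56] avail[A=17 B=25 C=44 D=54] open={R3,R5,R6}
Step 10: commit R5 -> on_hand[A=25 B=25 C=44 D=56] avail[A=17 B=25 C=44 D=54] open={R3,R6}
Final available[A] = 17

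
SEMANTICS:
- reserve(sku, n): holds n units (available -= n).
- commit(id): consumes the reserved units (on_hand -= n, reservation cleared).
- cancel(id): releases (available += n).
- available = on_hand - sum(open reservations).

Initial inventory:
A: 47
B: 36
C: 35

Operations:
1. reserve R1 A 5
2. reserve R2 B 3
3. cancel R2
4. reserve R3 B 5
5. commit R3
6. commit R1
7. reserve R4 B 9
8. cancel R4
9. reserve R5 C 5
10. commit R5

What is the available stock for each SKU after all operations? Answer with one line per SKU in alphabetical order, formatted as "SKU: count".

Answer: A: 42
B: 31
C: 30

Derivation:
Step 1: reserve R1 A 5 -> on_hand[A=47 B=36 C=35] avail[A=42 B=36 C=35] open={R1}
Step 2: reserve R2 B 3 -> on_hand[A=47 B=36 C=35] avail[A=42 B=33 C=35] open={R1,R2}
Step 3: cancel R2 -> on_hand[A=47 B=36 C=35] avail[A=42 B=36 C=35] open={R1}
Step 4: reserve R3 B 5 -> on_hand[A=47 B=36 C=35] avail[A=42 B=31 C=35] open={R1,R3}
Step 5: commit R3 -> on_hand[A=47 B=31 C=35] avail[A=42 B=31 C=35] open={R1}
Step 6: commit R1 -> on_hand[A=42 B=31 C=35] avail[A=42 B=31 C=35] open={}
Step 7: reserve R4 B 9 -> on_hand[A=42 B=31 C=35] avail[A=42 B=22 C=35] open={R4}
Step 8: cancel R4 -> on_hand[A=42 B=31 C=35] avail[A=42 B=31 C=35] open={}
Step 9: reserve R5 C 5 -> on_hand[A=42 B=31 C=35] avail[A=42 B=31 C=30] open={R5}
Step 10: commit R5 -> on_hand[A=42 B=31 C=30] avail[A=42 B=31 C=30] open={}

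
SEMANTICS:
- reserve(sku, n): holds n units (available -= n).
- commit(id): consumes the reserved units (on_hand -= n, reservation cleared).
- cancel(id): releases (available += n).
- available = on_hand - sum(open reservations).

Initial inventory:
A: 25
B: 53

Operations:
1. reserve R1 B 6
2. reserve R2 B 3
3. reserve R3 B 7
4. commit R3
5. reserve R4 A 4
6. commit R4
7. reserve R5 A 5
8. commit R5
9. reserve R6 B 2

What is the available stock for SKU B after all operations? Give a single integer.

Step 1: reserve R1 B 6 -> on_hand[A=25 B=53] avail[A=25 B=47] open={R1}
Step 2: reserve R2 B 3 -> on_hand[A=25 B=53] avail[A=25 B=44] open={R1,R2}
Step 3: reserve R3 B 7 -> on_hand[A=25 B=53] avail[A=25 B=37] open={R1,R2,R3}
Step 4: commit R3 -> on_hand[A=25 B=46] avail[A=25 B=37] open={R1,R2}
Step 5: reserve R4 A 4 -> on_hand[A=25 B=46] avail[A=21 B=37] open={R1,R2,R4}
Step 6: commit R4 -> on_hand[A=21 B=46] avail[A=21 B=37] open={R1,R2}
Step 7: reserve R5 A 5 -> on_hand[A=21 B=46] avail[A=16 B=37] open={R1,R2,R5}
Step 8: commit R5 -> on_hand[A=16 B=46] avail[A=16 B=37] open={R1,R2}
Step 9: reserve R6 B 2 -> on_hand[A=16 B=46] avail[A=16 B=35] open={R1,R2,R6}
Final available[B] = 35

Answer: 35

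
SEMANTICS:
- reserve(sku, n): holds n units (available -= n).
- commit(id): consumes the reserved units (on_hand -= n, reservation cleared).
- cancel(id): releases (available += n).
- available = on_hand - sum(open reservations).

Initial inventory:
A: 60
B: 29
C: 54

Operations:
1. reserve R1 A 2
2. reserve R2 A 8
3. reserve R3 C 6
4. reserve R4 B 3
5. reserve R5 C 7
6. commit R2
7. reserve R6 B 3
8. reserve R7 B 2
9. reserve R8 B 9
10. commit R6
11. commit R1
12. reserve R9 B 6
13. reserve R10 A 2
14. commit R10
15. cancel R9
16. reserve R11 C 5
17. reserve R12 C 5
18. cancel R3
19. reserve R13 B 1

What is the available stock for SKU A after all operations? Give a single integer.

Step 1: reserve R1 A 2 -> on_hand[A=60 B=29 C=54] avail[A=58 B=29 C=54] open={R1}
Step 2: reserve R2 A 8 -> on_hand[A=60 B=29 C=54] avail[A=50 B=29 C=54] open={R1,R2}
Step 3: reserve R3 C 6 -> on_hand[A=60 B=29 C=54] avail[A=50 B=29 C=48] open={R1,R2,R3}
Step 4: reserve R4 B 3 -> on_hand[A=60 B=29 C=54] avail[A=50 B=26 C=48] open={R1,R2,R3,R4}
Step 5: reserve R5 C 7 -> on_hand[A=60 B=29 C=54] avail[A=50 B=26 C=41] open={R1,R2,R3,R4,R5}
Step 6: commit R2 -> on_hand[A=52 B=29 C=54] avail[A=50 B=26 C=41] open={R1,R3,R4,R5}
Step 7: reserve R6 B 3 -> on_hand[A=52 B=29 C=54] avail[A=50 B=23 C=41] open={R1,R3,R4,R5,R6}
Step 8: reserve R7 B 2 -> on_hand[A=52 B=29 C=54] avail[A=50 B=21 C=41] open={R1,R3,R4,R5,R6,R7}
Step 9: reserve R8 B 9 -> on_hand[A=52 B=29 C=54] avail[A=50 B=12 C=41] open={R1,R3,R4,R5,R6,R7,R8}
Step 10: commit R6 -> on_hand[A=52 B=26 C=54] avail[A=50 B=12 C=41] open={R1,R3,R4,R5,R7,R8}
Step 11: commit R1 -> on_hand[A=50 B=26 C=54] avail[A=50 B=12 C=41] open={R3,R4,R5,R7,R8}
Step 12: reserve R9 B 6 -> on_hand[A=50 B=26 C=54] avail[A=50 B=6 C=41] open={R3,R4,R5,R7,R8,R9}
Step 13: reserve R10 A 2 -> on_hand[A=50 B=26 C=54] avail[A=48 B=6 C=41] open={R10,R3,R4,R5,R7,R8,R9}
Step 14: commit R10 -> on_hand[A=48 B=26 C=54] avail[A=48 B=6 C=41] open={R3,R4,R5,R7,R8,R9}
Step 15: cancel R9 -> on_hand[A=48 B=26 C=54] avail[A=48 B=12 C=41] open={R3,R4,R5,R7,R8}
Step 16: reserve R11 C 5 -> on_hand[A=48 B=26 C=54] avail[A=48 B=12 C=36] open={R11,R3,R4,R5,R7,R8}
Step 17: reserve R12 C 5 -> on_hand[A=48 B=26 C=54] avail[A=48 B=12 C=31] open={R11,R12,R3,R4,R5,R7,R8}
Step 18: cancel R3 -> on_hand[A=48 B=26 C=54] avail[A=48 B=12 C=37] open={R11,R12,R4,R5,R7,R8}
Step 19: reserve R13 B 1 -> on_hand[A=48 B=26 C=54] avail[A=48 B=11 C=37] open={R11,R12,R13,R4,R5,R7,R8}
Final available[A] = 48

Answer: 48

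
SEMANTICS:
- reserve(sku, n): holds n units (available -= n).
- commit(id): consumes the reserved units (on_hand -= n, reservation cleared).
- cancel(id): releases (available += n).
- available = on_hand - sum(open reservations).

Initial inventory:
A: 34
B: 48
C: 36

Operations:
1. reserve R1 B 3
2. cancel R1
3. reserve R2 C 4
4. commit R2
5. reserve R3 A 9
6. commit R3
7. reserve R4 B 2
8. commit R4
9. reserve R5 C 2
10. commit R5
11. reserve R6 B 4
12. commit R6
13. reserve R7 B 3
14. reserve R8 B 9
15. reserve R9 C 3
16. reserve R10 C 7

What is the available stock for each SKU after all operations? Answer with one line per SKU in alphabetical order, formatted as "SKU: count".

Answer: A: 25
B: 30
C: 20

Derivation:
Step 1: reserve R1 B 3 -> on_hand[A=34 B=48 C=36] avail[A=34 B=45 C=36] open={R1}
Step 2: cancel R1 -> on_hand[A=34 B=48 C=36] avail[A=34 B=48 C=36] open={}
Step 3: reserve R2 C 4 -> on_hand[A=34 B=48 C=36] avail[A=34 B=48 C=32] open={R2}
Step 4: commit R2 -> on_hand[A=34 B=48 C=32] avail[A=34 B=48 C=32] open={}
Step 5: reserve R3 A 9 -> on_hand[A=34 B=48 C=32] avail[A=25 B=48 C=32] open={R3}
Step 6: commit R3 -> on_hand[A=25 B=48 C=32] avail[A=25 B=48 C=32] open={}
Step 7: reserve R4 B 2 -> on_hand[A=25 B=48 C=32] avail[A=25 B=46 C=32] open={R4}
Step 8: commit R4 -> on_hand[A=25 B=46 C=32] avail[A=25 B=46 C=32] open={}
Step 9: reserve R5 C 2 -> on_hand[A=25 B=46 C=32] avail[A=25 B=46 C=30] open={R5}
Step 10: commit R5 -> on_hand[A=25 B=46 C=30] avail[A=25 B=46 C=30] open={}
Step 11: reserve R6 B 4 -> on_hand[A=25 B=46 C=30] avail[A=25 B=42 C=30] open={R6}
Step 12: commit R6 -> on_hand[A=25 B=42 C=30] avail[A=25 B=42 C=30] open={}
Step 13: reserve R7 B 3 -> on_hand[A=25 B=42 C=30] avail[A=25 B=39 C=30] open={R7}
Step 14: reserve R8 B 9 -> on_hand[A=25 B=42 C=30] avail[A=25 B=30 C=30] open={R7,R8}
Step 15: reserve R9 C 3 -> on_hand[A=25 B=42 C=30] avail[A=25 B=30 C=27] open={R7,R8,R9}
Step 16: reserve R10 C 7 -> on_hand[A=25 B=42 C=30] avail[A=25 B=30 C=20] open={R10,R7,R8,R9}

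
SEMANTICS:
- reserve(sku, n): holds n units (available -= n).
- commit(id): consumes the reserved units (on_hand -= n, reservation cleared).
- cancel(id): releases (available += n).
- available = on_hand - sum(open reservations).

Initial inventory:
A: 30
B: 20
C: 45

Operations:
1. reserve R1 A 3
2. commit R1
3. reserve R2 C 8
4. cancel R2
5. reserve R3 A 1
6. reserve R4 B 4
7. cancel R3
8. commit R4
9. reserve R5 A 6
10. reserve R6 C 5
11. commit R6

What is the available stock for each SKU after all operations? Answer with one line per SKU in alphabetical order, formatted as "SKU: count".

Step 1: reserve R1 A 3 -> on_hand[A=30 B=20 C=45] avail[A=27 B=20 C=45] open={R1}
Step 2: commit R1 -> on_hand[A=27 B=20 C=45] avail[A=27 B=20 C=45] open={}
Step 3: reserve R2 C 8 -> on_hand[A=27 B=20 C=45] avail[A=27 B=20 C=37] open={R2}
Step 4: cancel R2 -> on_hand[A=27 B=20 C=45] avail[A=27 B=20 C=45] open={}
Step 5: reserve R3 A 1 -> on_hand[A=27 B=20 C=45] avail[A=26 B=20 C=45] open={R3}
Step 6: reserve R4 B 4 -> on_hand[A=27 B=20 C=45] avail[A=26 B=16 C=45] open={R3,R4}
Step 7: cancel R3 -> on_hand[A=27 B=20 C=45] avail[A=27 B=16 C=45] open={R4}
Step 8: commit R4 -> on_hand[A=27 B=16 C=45] avail[A=27 B=16 C=45] open={}
Step 9: reserve R5 A 6 -> on_hand[A=27 B=16 C=45] avail[A=21 B=16 C=45] open={R5}
Step 10: reserve R6 C 5 -> on_hand[A=27 B=16 C=45] avail[A=21 B=16 C=40] open={R5,R6}
Step 11: commit R6 -> on_hand[A=27 B=16 C=40] avail[A=21 B=16 C=40] open={R5}

Answer: A: 21
B: 16
C: 40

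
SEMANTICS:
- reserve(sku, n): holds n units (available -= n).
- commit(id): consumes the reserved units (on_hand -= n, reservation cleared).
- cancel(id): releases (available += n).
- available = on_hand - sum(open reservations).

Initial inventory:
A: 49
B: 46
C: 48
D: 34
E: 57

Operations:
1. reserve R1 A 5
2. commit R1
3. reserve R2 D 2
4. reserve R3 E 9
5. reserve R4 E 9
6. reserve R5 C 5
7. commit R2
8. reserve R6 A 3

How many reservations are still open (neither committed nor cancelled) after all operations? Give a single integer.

Answer: 4

Derivation:
Step 1: reserve R1 A 5 -> on_hand[A=49 B=46 C=48 D=34 E=57] avail[A=44 B=46 C=48 D=34 E=57] open={R1}
Step 2: commit R1 -> on_hand[A=44 B=46 C=48 D=34 E=57] avail[A=44 B=46 C=48 D=34 E=57] open={}
Step 3: reserve R2 D 2 -> on_hand[A=44 B=46 C=48 D=34 E=57] avail[A=44 B=46 C=48 D=32 E=57] open={R2}
Step 4: reserve R3 E 9 -> on_hand[A=44 B=46 C=48 D=34 E=57] avail[A=44 B=46 C=48 D=32 E=48] open={R2,R3}
Step 5: reserve R4 E 9 -> on_hand[A=44 B=46 C=48 D=34 E=57] avail[A=44 B=46 C=48 D=32 E=39] open={R2,R3,R4}
Step 6: reserve R5 C 5 -> on_hand[A=44 B=46 C=48 D=34 E=57] avail[A=44 B=46 C=43 D=32 E=39] open={R2,R3,R4,R5}
Step 7: commit R2 -> on_hand[A=44 B=46 C=48 D=32 E=57] avail[A=44 B=46 C=43 D=32 E=39] open={R3,R4,R5}
Step 8: reserve R6 A 3 -> on_hand[A=44 B=46 C=48 D=32 E=57] avail[A=41 B=46 C=43 D=32 E=39] open={R3,R4,R5,R6}
Open reservations: ['R3', 'R4', 'R5', 'R6'] -> 4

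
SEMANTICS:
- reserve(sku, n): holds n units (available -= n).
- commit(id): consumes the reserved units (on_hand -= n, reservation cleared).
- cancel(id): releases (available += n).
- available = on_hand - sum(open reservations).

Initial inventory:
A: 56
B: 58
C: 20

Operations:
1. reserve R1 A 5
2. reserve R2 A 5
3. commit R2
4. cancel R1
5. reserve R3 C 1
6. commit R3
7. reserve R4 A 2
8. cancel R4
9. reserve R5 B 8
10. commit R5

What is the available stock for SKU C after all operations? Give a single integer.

Step 1: reserve R1 A 5 -> on_hand[A=56 B=58 C=20] avail[A=51 B=58 C=20] open={R1}
Step 2: reserve R2 A 5 -> on_hand[A=56 B=58 C=20] avail[A=46 B=58 C=20] open={R1,R2}
Step 3: commit R2 -> on_hand[A=51 B=58 C=20] avail[A=46 B=58 C=20] open={R1}
Step 4: cancel R1 -> on_hand[A=51 B=58 C=20] avail[A=51 B=58 C=20] open={}
Step 5: reserve R3 C 1 -> on_hand[A=51 B=58 C=20] avail[A=51 B=58 C=19] open={R3}
Step 6: commit R3 -> on_hand[A=51 B=58 C=19] avail[A=51 B=58 C=19] open={}
Step 7: reserve R4 A 2 -> on_hand[A=51 B=58 C=19] avail[A=49 B=58 C=19] open={R4}
Step 8: cancel R4 -> on_hand[A=51 B=58 C=19] avail[A=51 B=58 C=19] open={}
Step 9: reserve R5 B 8 -> on_hand[A=51 B=58 C=19] avail[A=51 B=50 C=19] open={R5}
Step 10: commit R5 -> on_hand[A=51 B=50 C=19] avail[A=51 B=50 C=19] open={}
Final available[C] = 19

Answer: 19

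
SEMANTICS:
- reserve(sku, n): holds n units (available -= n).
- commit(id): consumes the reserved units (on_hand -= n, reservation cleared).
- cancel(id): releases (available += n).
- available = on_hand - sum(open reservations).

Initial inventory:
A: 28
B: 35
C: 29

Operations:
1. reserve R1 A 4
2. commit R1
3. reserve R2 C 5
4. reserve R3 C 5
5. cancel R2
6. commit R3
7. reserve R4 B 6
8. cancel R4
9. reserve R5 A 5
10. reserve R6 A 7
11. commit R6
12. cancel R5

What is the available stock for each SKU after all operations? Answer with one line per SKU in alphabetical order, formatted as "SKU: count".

Step 1: reserve R1 A 4 -> on_hand[A=28 B=35 C=29] avail[A=24 B=35 C=29] open={R1}
Step 2: commit R1 -> on_hand[A=24 B=35 C=29] avail[A=24 B=35 C=29] open={}
Step 3: reserve R2 C 5 -> on_hand[A=24 B=35 C=29] avail[A=24 B=35 C=24] open={R2}
Step 4: reserve R3 C 5 -> on_hand[A=24 B=35 C=29] avail[A=24 B=35 C=19] open={R2,R3}
Step 5: cancel R2 -> on_hand[A=24 B=35 C=29] avail[A=24 B=35 C=24] open={R3}
Step 6: commit R3 -> on_hand[A=24 B=35 C=24] avail[A=24 B=35 C=24] open={}
Step 7: reserve R4 B 6 -> on_hand[A=24 B=35 C=24] avail[A=24 B=29 C=24] open={R4}
Step 8: cancel R4 -> on_hand[A=24 B=35 C=24] avail[A=24 B=35 C=24] open={}
Step 9: reserve R5 A 5 -> on_hand[A=24 B=35 C=24] avail[A=19 B=35 C=24] open={R5}
Step 10: reserve R6 A 7 -> on_hand[A=24 B=35 C=24] avail[A=12 B=35 C=24] open={R5,R6}
Step 11: commit R6 -> on_hand[A=17 B=35 C=24] avail[A=12 B=35 C=24] open={R5}
Step 12: cancel R5 -> on_hand[A=17 B=35 C=24] avail[A=17 B=35 C=24] open={}

Answer: A: 17
B: 35
C: 24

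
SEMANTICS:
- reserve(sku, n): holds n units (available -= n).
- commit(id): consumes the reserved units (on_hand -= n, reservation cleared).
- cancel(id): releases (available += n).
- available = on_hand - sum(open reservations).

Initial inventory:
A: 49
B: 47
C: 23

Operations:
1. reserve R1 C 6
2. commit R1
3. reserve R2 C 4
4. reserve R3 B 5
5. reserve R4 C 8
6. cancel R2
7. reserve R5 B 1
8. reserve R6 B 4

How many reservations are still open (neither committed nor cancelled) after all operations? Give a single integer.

Answer: 4

Derivation:
Step 1: reserve R1 C 6 -> on_hand[A=49 B=47 C=23] avail[A=49 B=47 C=17] open={R1}
Step 2: commit R1 -> on_hand[A=49 B=47 C=17] avail[A=49 B=47 C=17] open={}
Step 3: reserve R2 C 4 -> on_hand[A=49 B=47 C=17] avail[A=49 B=47 C=13] open={R2}
Step 4: reserve R3 B 5 -> on_hand[A=49 B=47 C=17] avail[A=49 B=42 C=13] open={R2,R3}
Step 5: reserve R4 C 8 -> on_hand[A=49 B=47 C=17] avail[A=49 B=42 C=5] open={R2,R3,R4}
Step 6: cancel R2 -> on_hand[A=49 B=47 C=17] avail[A=49 B=42 C=9] open={R3,R4}
Step 7: reserve R5 B 1 -> on_hand[A=49 B=47 C=17] avail[A=49 B=41 C=9] open={R3,R4,R5}
Step 8: reserve R6 B 4 -> on_hand[A=49 B=47 C=17] avail[A=49 B=37 C=9] open={R3,R4,R5,R6}
Open reservations: ['R3', 'R4', 'R5', 'R6'] -> 4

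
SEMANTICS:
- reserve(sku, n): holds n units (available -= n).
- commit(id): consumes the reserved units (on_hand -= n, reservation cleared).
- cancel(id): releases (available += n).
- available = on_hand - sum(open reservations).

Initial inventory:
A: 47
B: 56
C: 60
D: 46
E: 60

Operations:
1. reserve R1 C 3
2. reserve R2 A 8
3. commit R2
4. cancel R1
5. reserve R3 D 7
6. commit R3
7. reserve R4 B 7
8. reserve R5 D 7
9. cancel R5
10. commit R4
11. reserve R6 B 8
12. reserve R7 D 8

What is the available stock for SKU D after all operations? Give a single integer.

Answer: 31

Derivation:
Step 1: reserve R1 C 3 -> on_hand[A=47 B=56 C=60 D=46 E=60] avail[A=47 B=56 C=57 D=46 E=60] open={R1}
Step 2: reserve R2 A 8 -> on_hand[A=47 B=56 C=60 D=46 E=60] avail[A=39 B=56 C=57 D=46 E=60] open={R1,R2}
Step 3: commit R2 -> on_hand[A=39 B=56 C=60 D=46 E=60] avail[A=39 B=56 C=57 D=46 E=60] open={R1}
Step 4: cancel R1 -> on_hand[A=39 B=56 C=60 D=46 E=60] avail[A=39 B=56 C=60 D=46 E=60] open={}
Step 5: reserve R3 D 7 -> on_hand[A=39 B=56 C=60 D=46 E=60] avail[A=39 B=56 C=60 D=39 E=60] open={R3}
Step 6: commit R3 -> on_hand[A=39 B=56 C=60 D=39 E=60] avail[A=39 B=56 C=60 D=39 E=60] open={}
Step 7: reserve R4 B 7 -> on_hand[A=39 B=56 C=60 D=39 E=60] avail[A=39 B=49 C=60 D=39 E=60] open={R4}
Step 8: reserve R5 D 7 -> on_hand[A=39 B=56 C=60 D=39 E=60] avail[A=39 B=49 C=60 D=32 E=60] open={R4,R5}
Step 9: cancel R5 -> on_hand[A=39 B=56 C=60 D=39 E=60] avail[A=39 B=49 C=60 D=39 E=60] open={R4}
Step 10: commit R4 -> on_hand[A=39 B=49 C=60 D=39 E=60] avail[A=39 B=49 C=60 D=39 E=60] open={}
Step 11: reserve R6 B 8 -> on_hand[A=39 B=49 C=60 D=39 E=60] avail[A=39 B=41 C=60 D=39 E=60] open={R6}
Step 12: reserve R7 D 8 -> on_hand[A=39 B=49 C=60 D=39 E=60] avail[A=39 B=41 C=60 D=31 E=60] open={R6,R7}
Final available[D] = 31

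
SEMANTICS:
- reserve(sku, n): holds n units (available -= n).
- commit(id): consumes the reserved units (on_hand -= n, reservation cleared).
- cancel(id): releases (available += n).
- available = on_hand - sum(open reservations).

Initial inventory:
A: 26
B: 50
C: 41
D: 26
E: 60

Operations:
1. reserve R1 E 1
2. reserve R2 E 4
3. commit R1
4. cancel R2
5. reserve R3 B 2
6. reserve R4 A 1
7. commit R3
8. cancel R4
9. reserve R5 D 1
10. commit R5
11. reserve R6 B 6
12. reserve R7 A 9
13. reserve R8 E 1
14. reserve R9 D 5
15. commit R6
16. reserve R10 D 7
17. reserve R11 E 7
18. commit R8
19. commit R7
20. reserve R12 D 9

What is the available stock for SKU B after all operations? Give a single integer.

Answer: 42

Derivation:
Step 1: reserve R1 E 1 -> on_hand[A=26 B=50 C=41 D=26 E=60] avail[A=26 B=50 C=41 D=26 E=59] open={R1}
Step 2: reserve R2 E 4 -> on_hand[A=26 B=50 C=41 D=26 E=60] avail[A=26 B=50 C=41 D=26 E=55] open={R1,R2}
Step 3: commit R1 -> on_hand[A=26 B=50 C=41 D=26 E=59] avail[A=26 B=50 C=41 D=26 E=55] open={R2}
Step 4: cancel R2 -> on_hand[A=26 B=50 C=41 D=26 E=59] avail[A=26 B=50 C=41 D=26 E=59] open={}
Step 5: reserve R3 B 2 -> on_hand[A=26 B=50 C=41 D=26 E=59] avail[A=26 B=48 C=41 D=26 E=59] open={R3}
Step 6: reserve R4 A 1 -> on_hand[A=26 B=50 C=41 D=26 E=59] avail[A=25 B=48 C=41 D=26 E=59] open={R3,R4}
Step 7: commit R3 -> on_hand[A=26 B=48 C=41 D=26 E=59] avail[A=25 B=48 C=41 D=26 E=59] open={R4}
Step 8: cancel R4 -> on_hand[A=26 B=48 C=41 D=26 E=59] avail[A=26 B=48 C=41 D=26 E=59] open={}
Step 9: reserve R5 D 1 -> on_hand[A=26 B=48 C=41 D=26 E=59] avail[A=26 B=48 C=41 D=25 E=59] open={R5}
Step 10: commit R5 -> on_hand[A=26 B=48 C=41 D=25 E=59] avail[A=26 B=48 C=41 D=25 E=59] open={}
Step 11: reserve R6 B 6 -> on_hand[A=26 B=48 C=41 D=25 E=59] avail[A=26 B=42 C=41 D=25 E=59] open={R6}
Step 12: reserve R7 A 9 -> on_hand[A=26 B=48 C=41 D=25 E=59] avail[A=17 B=42 C=41 D=25 E=59] open={R6,R7}
Step 13: reserve R8 E 1 -> on_hand[A=26 B=48 C=41 D=25 E=59] avail[A=17 B=42 C=41 D=25 E=58] open={R6,R7,R8}
Step 14: reserve R9 D 5 -> on_hand[A=26 B=48 C=41 D=25 E=59] avail[A=17 B=42 C=41 D=20 E=58] open={R6,R7,R8,R9}
Step 15: commit R6 -> on_hand[A=26 B=42 C=41 D=25 E=59] avail[A=17 B=42 C=41 D=20 E=58] open={R7,R8,R9}
Step 16: reserve R10 D 7 -> on_hand[A=26 B=42 C=41 D=25 E=59] avail[A=17 B=42 C=41 D=13 E=58] open={R10,R7,R8,R9}
Step 17: reserve R11 E 7 -> on_hand[A=26 B=42 C=41 D=25 E=59] avail[A=17 B=42 C=41 D=13 E=51] open={R10,R11,R7,R8,R9}
Step 18: commit R8 -> on_hand[A=26 B=42 C=41 D=25 E=58] avail[A=17 B=42 C=41 D=13 E=51] open={R10,R11,R7,R9}
Step 19: commit R7 -> on_hand[A=17 B=42 C=41 D=25 E=58] avail[A=17 B=42 C=41 D=13 E=51] open={R10,R11,R9}
Step 20: reserve R12 D 9 -> on_hand[A=17 B=42 C=41 D=25 E=58] avail[A=17 B=42 C=41 D=4 E=51] open={R10,R11,R12,R9}
Final available[B] = 42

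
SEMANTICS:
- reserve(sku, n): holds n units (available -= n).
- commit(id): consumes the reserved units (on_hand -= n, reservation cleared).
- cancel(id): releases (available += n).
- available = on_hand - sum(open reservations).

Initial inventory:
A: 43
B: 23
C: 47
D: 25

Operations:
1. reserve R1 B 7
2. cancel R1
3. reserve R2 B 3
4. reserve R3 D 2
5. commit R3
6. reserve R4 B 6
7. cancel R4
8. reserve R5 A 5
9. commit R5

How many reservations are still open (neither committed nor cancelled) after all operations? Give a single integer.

Answer: 1

Derivation:
Step 1: reserve R1 B 7 -> on_hand[A=43 B=23 C=47 D=25] avail[A=43 B=16 C=47 D=25] open={R1}
Step 2: cancel R1 -> on_hand[A=43 B=23 C=47 D=25] avail[A=43 B=23 C=47 D=25] open={}
Step 3: reserve R2 B 3 -> on_hand[A=43 B=23 C=47 D=25] avail[A=43 B=20 C=47 D=25] open={R2}
Step 4: reserve R3 D 2 -> on_hand[A=43 B=23 C=47 D=25] avail[A=43 B=20 C=47 D=23] open={R2,R3}
Step 5: commit R3 -> on_hand[A=43 B=23 C=47 D=23] avail[A=43 B=20 C=47 D=23] open={R2}
Step 6: reserve R4 B 6 -> on_hand[A=43 B=23 C=47 D=23] avail[A=43 B=14 C=47 D=23] open={R2,R4}
Step 7: cancel R4 -> on_hand[A=43 B=23 C=47 D=23] avail[A=43 B=20 C=47 D=23] open={R2}
Step 8: reserve R5 A 5 -> on_hand[A=43 B=23 C=47 D=23] avail[A=38 B=20 C=47 D=23] open={R2,R5}
Step 9: commit R5 -> on_hand[A=38 B=23 C=47 D=23] avail[A=38 B=20 C=47 D=23] open={R2}
Open reservations: ['R2'] -> 1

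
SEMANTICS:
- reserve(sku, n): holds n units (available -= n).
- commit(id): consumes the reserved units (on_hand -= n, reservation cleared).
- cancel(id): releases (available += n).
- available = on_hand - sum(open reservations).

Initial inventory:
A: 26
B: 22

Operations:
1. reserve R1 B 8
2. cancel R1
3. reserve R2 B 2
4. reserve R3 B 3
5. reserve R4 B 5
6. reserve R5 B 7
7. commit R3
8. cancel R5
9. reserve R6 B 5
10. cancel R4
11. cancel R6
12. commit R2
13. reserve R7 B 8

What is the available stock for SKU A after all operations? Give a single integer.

Step 1: reserve R1 B 8 -> on_hand[A=26 B=22] avail[A=26 B=14] open={R1}
Step 2: cancel R1 -> on_hand[A=26 B=22] avail[A=26 B=22] open={}
Step 3: reserve R2 B 2 -> on_hand[A=26 B=22] avail[A=26 B=20] open={R2}
Step 4: reserve R3 B 3 -> on_hand[A=26 B=22] avail[A=26 B=17] open={R2,R3}
Step 5: reserve R4 B 5 -> on_hand[A=26 B=22] avail[A=26 B=12] open={R2,R3,R4}
Step 6: reserve R5 B 7 -> on_hand[A=26 B=22] avail[A=26 B=5] open={R2,R3,R4,R5}
Step 7: commit R3 -> on_hand[A=26 B=19] avail[A=26 B=5] open={R2,R4,R5}
Step 8: cancel R5 -> on_hand[A=26 B=19] avail[A=26 B=12] open={R2,R4}
Step 9: reserve R6 B 5 -> on_hand[A=26 B=19] avail[A=26 B=7] open={R2,R4,R6}
Step 10: cancel R4 -> on_hand[A=26 B=19] avail[A=26 B=12] open={R2,R6}
Step 11: cancel R6 -> on_hand[A=26 B=19] avail[A=26 B=17] open={R2}
Step 12: commit R2 -> on_hand[A=26 B=17] avail[A=26 B=17] open={}
Step 13: reserve R7 B 8 -> on_hand[A=26 B=17] avail[A=26 B=9] open={R7}
Final available[A] = 26

Answer: 26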